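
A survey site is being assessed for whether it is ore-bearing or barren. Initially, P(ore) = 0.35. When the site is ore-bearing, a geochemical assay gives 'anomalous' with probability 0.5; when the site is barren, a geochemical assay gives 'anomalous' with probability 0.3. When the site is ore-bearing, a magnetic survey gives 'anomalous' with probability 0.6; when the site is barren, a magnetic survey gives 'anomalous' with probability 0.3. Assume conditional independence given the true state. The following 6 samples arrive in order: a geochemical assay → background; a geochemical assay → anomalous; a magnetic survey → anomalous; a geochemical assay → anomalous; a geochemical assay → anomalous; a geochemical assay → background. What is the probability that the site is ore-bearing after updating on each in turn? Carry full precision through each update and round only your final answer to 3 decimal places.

After a geochemical assay='background': P(ore) = 0.5·0.3500 / (0.5·0.3500 + 0.7·0.6500) ≈ 0.2778
After a geochemical assay='anomalous': P(ore) = 0.5·0.2778 / (0.5·0.2778 + 0.3·0.7222) ≈ 0.3906
After a magnetic survey='anomalous': P(ore) = 0.6·0.3906 / (0.6·0.3906 + 0.3·0.6094) ≈ 0.5618
After a geochemical assay='anomalous': P(ore) = 0.5·0.5618 / (0.5·0.5618 + 0.3·0.4382) ≈ 0.6812
After a geochemical assay='anomalous': P(ore) = 0.5·0.6812 / (0.5·0.6812 + 0.3·0.3188) ≈ 0.7808
After a geochemical assay='background': P(ore) = 0.5·0.7808 / (0.5·0.7808 + 0.7·0.2192) ≈ 0.7178

0.718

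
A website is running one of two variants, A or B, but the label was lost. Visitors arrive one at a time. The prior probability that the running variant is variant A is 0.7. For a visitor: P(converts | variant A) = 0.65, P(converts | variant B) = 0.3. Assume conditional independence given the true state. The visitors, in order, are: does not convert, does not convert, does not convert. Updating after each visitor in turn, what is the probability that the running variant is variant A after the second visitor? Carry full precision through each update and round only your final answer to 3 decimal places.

0.368

Apply Bayes' rule sequentially, carrying P(A) forward.
After 'does not convert': P(A) = 0.35·0.7000 / (0.35·0.7000 + 0.7·0.3000) ≈ 0.5385
After 'does not convert': P(A) = 0.35·0.5385 / (0.35·0.5385 + 0.7·0.4615) ≈ 0.3684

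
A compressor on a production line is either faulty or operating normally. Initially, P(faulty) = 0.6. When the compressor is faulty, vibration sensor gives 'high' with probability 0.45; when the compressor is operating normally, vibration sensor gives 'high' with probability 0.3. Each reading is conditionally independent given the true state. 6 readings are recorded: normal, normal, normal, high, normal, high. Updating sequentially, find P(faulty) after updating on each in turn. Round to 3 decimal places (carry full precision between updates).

0.563

After 'normal': P(faulty) = 0.55·0.6000 / (0.55·0.6000 + 0.7·0.4000) ≈ 0.5410
After 'normal': P(faulty) = 0.55·0.5410 / (0.55·0.5410 + 0.7·0.4590) ≈ 0.4808
After 'normal': P(faulty) = 0.55·0.4808 / (0.55·0.4808 + 0.7·0.5192) ≈ 0.4212
After 'high': P(faulty) = 0.45·0.4212 / (0.45·0.4212 + 0.3·0.5788) ≈ 0.5218
After 'normal': P(faulty) = 0.55·0.5218 / (0.55·0.5218 + 0.7·0.4782) ≈ 0.4616
After 'high': P(faulty) = 0.45·0.4616 / (0.45·0.4616 + 0.3·0.5384) ≈ 0.5626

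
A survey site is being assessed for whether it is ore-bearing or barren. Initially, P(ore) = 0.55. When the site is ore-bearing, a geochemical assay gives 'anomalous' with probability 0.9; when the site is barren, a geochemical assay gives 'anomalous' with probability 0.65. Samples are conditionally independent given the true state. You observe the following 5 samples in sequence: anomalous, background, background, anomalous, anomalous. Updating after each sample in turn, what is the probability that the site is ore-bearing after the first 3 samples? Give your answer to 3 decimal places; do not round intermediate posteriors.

After 'anomalous': P(ore) = 0.9·0.5500 / (0.9·0.5500 + 0.65·0.4500) ≈ 0.6286
After 'background': P(ore) = 0.1·0.6286 / (0.1·0.6286 + 0.35·0.3714) ≈ 0.3259
After 'background': P(ore) = 0.1·0.3259 / (0.1·0.3259 + 0.35·0.6741) ≈ 0.1214

0.121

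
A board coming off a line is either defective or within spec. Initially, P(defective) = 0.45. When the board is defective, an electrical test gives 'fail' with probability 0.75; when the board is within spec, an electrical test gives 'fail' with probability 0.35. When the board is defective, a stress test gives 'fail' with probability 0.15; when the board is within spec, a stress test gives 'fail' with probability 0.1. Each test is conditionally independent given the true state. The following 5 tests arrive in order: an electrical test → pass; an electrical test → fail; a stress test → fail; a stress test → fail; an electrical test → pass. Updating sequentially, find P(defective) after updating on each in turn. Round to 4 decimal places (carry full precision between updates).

After an electrical test='pass': P(defective) = 0.25·0.4500 / (0.25·0.4500 + 0.65·0.5500) ≈ 0.2394
After an electrical test='fail': P(defective) = 0.75·0.2394 / (0.75·0.2394 + 0.35·0.7606) ≈ 0.4027
After a stress test='fail': P(defective) = 0.15·0.4027 / (0.15·0.4027 + 0.1·0.5973) ≈ 0.5029
After a stress test='fail': P(defective) = 0.15·0.5029 / (0.15·0.5029 + 0.1·0.4971) ≈ 0.6027
After an electrical test='pass': P(defective) = 0.25·0.6027 / (0.25·0.6027 + 0.65·0.3973) ≈ 0.3685

0.3685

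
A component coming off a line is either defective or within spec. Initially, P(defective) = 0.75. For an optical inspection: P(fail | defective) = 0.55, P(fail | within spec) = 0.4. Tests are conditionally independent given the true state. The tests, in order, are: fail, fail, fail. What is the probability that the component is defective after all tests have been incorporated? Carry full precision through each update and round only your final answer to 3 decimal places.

0.886

After 'fail': P(defective) = 0.55·0.7500 / (0.55·0.7500 + 0.4·0.2500) ≈ 0.8049
After 'fail': P(defective) = 0.55·0.8049 / (0.55·0.8049 + 0.4·0.1951) ≈ 0.8501
After 'fail': P(defective) = 0.55·0.8501 / (0.55·0.8501 + 0.4·0.1499) ≈ 0.8863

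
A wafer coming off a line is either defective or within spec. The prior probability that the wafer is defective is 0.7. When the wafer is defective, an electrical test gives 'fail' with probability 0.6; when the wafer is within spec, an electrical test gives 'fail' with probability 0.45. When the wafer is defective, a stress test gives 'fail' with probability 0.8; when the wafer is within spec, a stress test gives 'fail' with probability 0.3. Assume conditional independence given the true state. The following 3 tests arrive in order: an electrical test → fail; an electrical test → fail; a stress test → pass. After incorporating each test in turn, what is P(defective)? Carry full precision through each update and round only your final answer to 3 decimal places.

0.542

After an electrical test='fail': P(defective) = 0.6·0.7000 / (0.6·0.7000 + 0.45·0.3000) ≈ 0.7568
After an electrical test='fail': P(defective) = 0.6·0.7568 / (0.6·0.7568 + 0.45·0.2432) ≈ 0.8058
After a stress test='pass': P(defective) = 0.2·0.8058 / (0.2·0.8058 + 0.7·0.1942) ≈ 0.5424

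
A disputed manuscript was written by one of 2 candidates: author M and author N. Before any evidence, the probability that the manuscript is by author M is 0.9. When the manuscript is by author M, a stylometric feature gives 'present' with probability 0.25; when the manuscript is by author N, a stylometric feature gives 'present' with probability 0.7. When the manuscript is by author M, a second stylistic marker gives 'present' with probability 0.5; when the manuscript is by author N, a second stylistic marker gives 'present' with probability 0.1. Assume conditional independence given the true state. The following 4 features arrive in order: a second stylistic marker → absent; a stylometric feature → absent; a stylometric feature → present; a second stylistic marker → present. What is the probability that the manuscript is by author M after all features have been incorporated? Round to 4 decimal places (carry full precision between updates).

After a second stylistic marker='absent': P(author M) = 0.5·0.9000 / (0.5·0.9000 + 0.9·0.1000) ≈ 0.8333
After a stylometric feature='absent': P(author M) = 0.75·0.8333 / (0.75·0.8333 + 0.3·0.1667) ≈ 0.9259
After a stylometric feature='present': P(author M) = 0.25·0.9259 / (0.25·0.9259 + 0.7·0.0741) ≈ 0.8170
After a second stylistic marker='present': P(author M) = 0.5·0.8170 / (0.5·0.8170 + 0.1·0.1830) ≈ 0.9571

0.9571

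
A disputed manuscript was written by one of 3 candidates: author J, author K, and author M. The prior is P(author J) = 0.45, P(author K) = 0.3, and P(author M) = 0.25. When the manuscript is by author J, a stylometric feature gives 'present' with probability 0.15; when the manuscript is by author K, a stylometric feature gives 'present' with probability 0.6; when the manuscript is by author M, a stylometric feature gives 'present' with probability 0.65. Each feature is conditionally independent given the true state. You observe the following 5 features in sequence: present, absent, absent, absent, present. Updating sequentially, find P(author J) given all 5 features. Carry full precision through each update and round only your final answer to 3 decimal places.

Apply Bayes' rule sequentially, carrying P(author J) forward.
After 'present': normaliser = 0.15·0.4500 + 0.6·0.3000 + 0.65·0.2500; P(author J) ≈ 0.1646, P(author K) ≈ 0.4390, P(author M) ≈ 0.3963
After 'absent': normaliser = 0.85·0.1646 + 0.4·0.4390 + 0.35·0.3963; P(author J) ≈ 0.3081, P(author K) ≈ 0.3866, P(author M) ≈ 0.3054
After 'absent': normaliser = 0.85·0.3081 + 0.4·0.3866 + 0.35·0.3054; P(author J) ≈ 0.5003, P(author K) ≈ 0.2955, P(author M) ≈ 0.2042
After 'absent': normaliser = 0.85·0.5003 + 0.4·0.2955 + 0.35·0.2042; P(author J) ≈ 0.6916, P(author K) ≈ 0.1922, P(author M) ≈ 0.1162
After 'present': normaliser = 0.15·0.6916 + 0.6·0.1922 + 0.65·0.1162; P(author J) ≈ 0.3521, P(author K) ≈ 0.3914, P(author M) ≈ 0.2565

0.352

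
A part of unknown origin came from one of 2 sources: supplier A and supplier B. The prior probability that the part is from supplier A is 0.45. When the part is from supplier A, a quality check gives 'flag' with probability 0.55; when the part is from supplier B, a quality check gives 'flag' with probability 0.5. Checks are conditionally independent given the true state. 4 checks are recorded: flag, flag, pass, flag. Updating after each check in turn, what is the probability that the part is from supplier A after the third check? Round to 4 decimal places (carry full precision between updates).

After 'flag': P(supplier A) = 0.55·0.4500 / (0.55·0.4500 + 0.5·0.5500) ≈ 0.4737
After 'flag': P(supplier A) = 0.55·0.4737 / (0.55·0.4737 + 0.5·0.5263) ≈ 0.4975
After 'pass': P(supplier A) = 0.45·0.4975 / (0.45·0.4975 + 0.5·0.5025) ≈ 0.4712

0.4712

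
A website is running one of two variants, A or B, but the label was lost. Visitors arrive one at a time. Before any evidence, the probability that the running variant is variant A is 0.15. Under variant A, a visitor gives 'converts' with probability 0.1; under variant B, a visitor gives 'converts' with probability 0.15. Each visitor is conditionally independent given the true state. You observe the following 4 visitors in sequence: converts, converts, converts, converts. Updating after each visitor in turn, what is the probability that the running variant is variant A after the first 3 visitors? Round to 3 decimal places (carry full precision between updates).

After 'converts': P(A) = 0.1·0.1500 / (0.1·0.1500 + 0.15·0.8500) ≈ 0.1053
After 'converts': P(A) = 0.1·0.1053 / (0.1·0.1053 + 0.15·0.8947) ≈ 0.0727
After 'converts': P(A) = 0.1·0.0727 / (0.1·0.0727 + 0.15·0.9273) ≈ 0.0497

0.050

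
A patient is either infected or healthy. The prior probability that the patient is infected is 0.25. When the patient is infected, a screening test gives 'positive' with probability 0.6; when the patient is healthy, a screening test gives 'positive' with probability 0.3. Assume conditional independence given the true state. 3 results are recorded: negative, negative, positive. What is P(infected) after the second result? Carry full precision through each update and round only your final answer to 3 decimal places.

After 'negative': P(infected) = 0.4·0.2500 / (0.4·0.2500 + 0.7·0.7500) ≈ 0.1600
After 'negative': P(infected) = 0.4·0.1600 / (0.4·0.1600 + 0.7·0.8400) ≈ 0.0982

0.098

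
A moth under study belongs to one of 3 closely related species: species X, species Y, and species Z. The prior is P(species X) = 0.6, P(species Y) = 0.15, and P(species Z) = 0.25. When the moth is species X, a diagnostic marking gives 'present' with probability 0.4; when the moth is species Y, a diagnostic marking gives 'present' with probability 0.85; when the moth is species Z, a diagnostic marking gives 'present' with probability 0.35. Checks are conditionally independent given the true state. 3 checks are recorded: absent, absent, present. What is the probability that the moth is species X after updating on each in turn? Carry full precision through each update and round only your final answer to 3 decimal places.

0.684

After 'absent': normaliser = 0.6·0.6000 + 0.15·0.1500 + 0.65·0.2500; P(species X) ≈ 0.6606, P(species Y) ≈ 0.0413, P(species Z) ≈ 0.2982
After 'absent': normaliser = 0.6·0.6606 + 0.15·0.0413 + 0.65·0.2982; P(species X) ≈ 0.6646, P(species Y) ≈ 0.0104, P(species Z) ≈ 0.3250
After 'present': normaliser = 0.4·0.6646 + 0.85·0.0104 + 0.35·0.3250; P(species X) ≈ 0.6844, P(species Y) ≈ 0.0227, P(species Z) ≈ 0.2929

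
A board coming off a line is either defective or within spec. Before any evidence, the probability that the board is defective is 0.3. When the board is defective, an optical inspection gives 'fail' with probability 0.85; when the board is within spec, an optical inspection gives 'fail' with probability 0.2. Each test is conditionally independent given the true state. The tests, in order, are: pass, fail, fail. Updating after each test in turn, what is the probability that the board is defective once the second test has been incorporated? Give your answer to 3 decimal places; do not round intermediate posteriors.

After 'pass': P(defective) = 0.15·0.3000 / (0.15·0.3000 + 0.8·0.7000) ≈ 0.0744
After 'fail': P(defective) = 0.85·0.0744 / (0.85·0.0744 + 0.2·0.9256) ≈ 0.2546

0.255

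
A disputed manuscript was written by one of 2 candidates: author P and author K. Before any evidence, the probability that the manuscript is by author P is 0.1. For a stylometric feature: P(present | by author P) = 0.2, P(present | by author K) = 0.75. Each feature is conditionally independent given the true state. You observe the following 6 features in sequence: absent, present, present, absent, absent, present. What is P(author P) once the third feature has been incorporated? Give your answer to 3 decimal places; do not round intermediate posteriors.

0.025

Apply Bayes' rule sequentially, carrying P(author P) forward.
After 'absent': P(author P) = 0.8·0.1000 / (0.8·0.1000 + 0.25·0.9000) ≈ 0.2623
After 'present': P(author P) = 0.2·0.2623 / (0.2·0.2623 + 0.75·0.7377) ≈ 0.0866
After 'present': P(author P) = 0.2·0.0866 / (0.2·0.0866 + 0.75·0.9134) ≈ 0.0247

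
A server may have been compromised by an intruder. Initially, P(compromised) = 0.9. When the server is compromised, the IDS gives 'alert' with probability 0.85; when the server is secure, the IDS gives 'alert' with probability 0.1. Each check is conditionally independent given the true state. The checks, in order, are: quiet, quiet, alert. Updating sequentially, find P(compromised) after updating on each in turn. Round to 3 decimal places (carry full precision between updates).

0.680

Apply Bayes' rule sequentially, carrying P(compromised) forward.
After 'quiet': P(compromised) = 0.15·0.9000 / (0.15·0.9000 + 0.9·0.1000) ≈ 0.6000
After 'quiet': P(compromised) = 0.15·0.6000 / (0.15·0.6000 + 0.9·0.4000) ≈ 0.2000
After 'alert': P(compromised) = 0.85·0.2000 / (0.85·0.2000 + 0.1·0.8000) ≈ 0.6800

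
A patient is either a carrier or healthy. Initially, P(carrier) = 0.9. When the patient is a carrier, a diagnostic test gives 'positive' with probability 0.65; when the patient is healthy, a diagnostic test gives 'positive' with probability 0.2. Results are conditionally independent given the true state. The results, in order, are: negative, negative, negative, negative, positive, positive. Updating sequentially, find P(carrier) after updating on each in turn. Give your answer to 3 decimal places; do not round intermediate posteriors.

After 'negative': P(carrier) = 0.35·0.9000 / (0.35·0.9000 + 0.8·0.1000) ≈ 0.7975
After 'negative': P(carrier) = 0.35·0.7975 / (0.35·0.7975 + 0.8·0.2025) ≈ 0.6327
After 'negative': P(carrier) = 0.35·0.6327 / (0.35·0.6327 + 0.8·0.3673) ≈ 0.4298
After 'negative': P(carrier) = 0.35·0.4298 / (0.35·0.4298 + 0.8·0.5702) ≈ 0.2480
After 'positive': P(carrier) = 0.65·0.2480 / (0.65·0.2480 + 0.2·0.7520) ≈ 0.5173
After 'positive': P(carrier) = 0.65·0.5173 / (0.65·0.5173 + 0.2·0.4827) ≈ 0.7769

0.777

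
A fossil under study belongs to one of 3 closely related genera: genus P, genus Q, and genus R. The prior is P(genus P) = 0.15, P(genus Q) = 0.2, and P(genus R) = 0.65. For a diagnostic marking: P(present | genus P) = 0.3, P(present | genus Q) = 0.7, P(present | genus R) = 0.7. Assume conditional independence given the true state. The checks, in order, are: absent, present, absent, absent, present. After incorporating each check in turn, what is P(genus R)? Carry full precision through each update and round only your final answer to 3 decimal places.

After 'absent': normaliser = 0.7·0.1500 + 0.3·0.2000 + 0.3·0.6500; P(genus P) ≈ 0.2917, P(genus Q) ≈ 0.1667, P(genus R) ≈ 0.5417
After 'present': normaliser = 0.3·0.2917 + 0.7·0.1667 + 0.7·0.5417; P(genus P) ≈ 0.1500, P(genus Q) ≈ 0.2000, P(genus R) ≈ 0.6500
After 'absent': normaliser = 0.7·0.1500 + 0.3·0.2000 + 0.3·0.6500; P(genus P) ≈ 0.2917, P(genus Q) ≈ 0.1667, P(genus R) ≈ 0.5417
After 'absent': normaliser = 0.7·0.2917 + 0.3·0.1667 + 0.3·0.5417; P(genus P) ≈ 0.4900, P(genus Q) ≈ 0.1200, P(genus R) ≈ 0.3900
After 'present': normaliser = 0.3·0.4900 + 0.7·0.1200 + 0.7·0.3900; P(genus P) ≈ 0.2917, P(genus Q) ≈ 0.1667, P(genus R) ≈ 0.5417

0.542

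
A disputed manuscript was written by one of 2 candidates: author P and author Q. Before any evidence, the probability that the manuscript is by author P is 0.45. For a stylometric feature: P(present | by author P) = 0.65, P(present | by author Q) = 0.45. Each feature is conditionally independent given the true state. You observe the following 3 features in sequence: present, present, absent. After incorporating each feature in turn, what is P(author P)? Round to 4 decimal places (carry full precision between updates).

0.5207

After 'present': P(author P) = 0.65·0.4500 / (0.65·0.4500 + 0.45·0.5500) ≈ 0.5417
After 'present': P(author P) = 0.65·0.5417 / (0.65·0.5417 + 0.45·0.4583) ≈ 0.6306
After 'absent': P(author P) = 0.35·0.6306 / (0.35·0.6306 + 0.55·0.3694) ≈ 0.5207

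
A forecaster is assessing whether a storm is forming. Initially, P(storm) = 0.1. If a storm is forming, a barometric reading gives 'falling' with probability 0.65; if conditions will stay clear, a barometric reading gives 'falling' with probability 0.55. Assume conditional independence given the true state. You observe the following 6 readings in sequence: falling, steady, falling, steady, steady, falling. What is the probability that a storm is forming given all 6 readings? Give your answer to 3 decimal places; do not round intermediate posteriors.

0.079

After 'falling': P(storm) = 0.65·0.1000 / (0.65·0.1000 + 0.55·0.9000) ≈ 0.1161
After 'steady': P(storm) = 0.35·0.1161 / (0.35·0.1161 + 0.45·0.8839) ≈ 0.0927
After 'falling': P(storm) = 0.65·0.0927 / (0.65·0.0927 + 0.55·0.9073) ≈ 0.1077
After 'steady': P(storm) = 0.35·0.1077 / (0.35·0.1077 + 0.45·0.8923) ≈ 0.0858
After 'steady': P(storm) = 0.35·0.0858 / (0.35·0.0858 + 0.45·0.9142) ≈ 0.0680
After 'falling': P(storm) = 0.65·0.0680 / (0.65·0.0680 + 0.55·0.9320) ≈ 0.0794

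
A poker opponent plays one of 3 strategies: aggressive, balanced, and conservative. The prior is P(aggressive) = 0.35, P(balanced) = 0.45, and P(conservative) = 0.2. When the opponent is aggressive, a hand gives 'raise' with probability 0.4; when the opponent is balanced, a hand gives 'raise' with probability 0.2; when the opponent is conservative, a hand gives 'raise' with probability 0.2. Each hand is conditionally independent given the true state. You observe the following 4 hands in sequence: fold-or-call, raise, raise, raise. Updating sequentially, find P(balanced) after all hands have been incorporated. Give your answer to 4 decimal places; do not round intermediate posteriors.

0.1636

Each posterior becomes the prior for the next update.
After 'fold-or-call': normaliser = 0.6·0.3500 + 0.8·0.4500 + 0.8·0.2000; P(aggressive) ≈ 0.2877, P(balanced) ≈ 0.4932, P(conservative) ≈ 0.2192
After 'raise': normaliser = 0.4·0.2877 + 0.2·0.4932 + 0.2·0.2192; P(aggressive) ≈ 0.4468, P(balanced) ≈ 0.3830, P(conservative) ≈ 0.1702
After 'raise': normaliser = 0.4·0.4468 + 0.2·0.3830 + 0.2·0.1702; P(aggressive) ≈ 0.6176, P(balanced) ≈ 0.2647, P(conservative) ≈ 0.1176
After 'raise': normaliser = 0.4·0.6176 + 0.2·0.2647 + 0.2·0.1176; P(aggressive) ≈ 0.7636, P(balanced) ≈ 0.1636, P(conservative) ≈ 0.0727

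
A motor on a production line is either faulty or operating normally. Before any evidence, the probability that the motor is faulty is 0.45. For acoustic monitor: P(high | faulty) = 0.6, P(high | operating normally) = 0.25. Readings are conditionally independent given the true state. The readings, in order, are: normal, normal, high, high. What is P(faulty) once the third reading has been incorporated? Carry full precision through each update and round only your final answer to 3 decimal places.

0.358

After 'normal': P(faulty) = 0.4·0.4500 / (0.4·0.4500 + 0.75·0.5500) ≈ 0.3038
After 'normal': P(faulty) = 0.4·0.3038 / (0.4·0.3038 + 0.75·0.6962) ≈ 0.1888
After 'high': P(faulty) = 0.6·0.1888 / (0.6·0.1888 + 0.25·0.8112) ≈ 0.3584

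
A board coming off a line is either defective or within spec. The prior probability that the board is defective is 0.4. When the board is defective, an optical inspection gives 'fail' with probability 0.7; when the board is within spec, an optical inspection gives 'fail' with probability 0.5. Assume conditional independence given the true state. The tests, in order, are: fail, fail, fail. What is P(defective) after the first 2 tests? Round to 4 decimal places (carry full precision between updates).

0.5665

Each posterior becomes the prior for the next update.
After 'fail': P(defective) = 0.7·0.4000 / (0.7·0.4000 + 0.5·0.6000) ≈ 0.4828
After 'fail': P(defective) = 0.7·0.4828 / (0.7·0.4828 + 0.5·0.5172) ≈ 0.5665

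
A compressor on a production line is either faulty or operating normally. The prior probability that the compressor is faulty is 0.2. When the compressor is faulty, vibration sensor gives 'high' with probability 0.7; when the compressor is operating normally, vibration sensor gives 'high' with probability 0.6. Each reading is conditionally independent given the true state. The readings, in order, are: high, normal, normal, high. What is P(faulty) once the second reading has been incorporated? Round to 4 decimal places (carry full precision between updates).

0.1795

After 'high': P(faulty) = 0.7·0.2000 / (0.7·0.2000 + 0.6·0.8000) ≈ 0.2258
After 'normal': P(faulty) = 0.3·0.2258 / (0.3·0.2258 + 0.4·0.7742) ≈ 0.1795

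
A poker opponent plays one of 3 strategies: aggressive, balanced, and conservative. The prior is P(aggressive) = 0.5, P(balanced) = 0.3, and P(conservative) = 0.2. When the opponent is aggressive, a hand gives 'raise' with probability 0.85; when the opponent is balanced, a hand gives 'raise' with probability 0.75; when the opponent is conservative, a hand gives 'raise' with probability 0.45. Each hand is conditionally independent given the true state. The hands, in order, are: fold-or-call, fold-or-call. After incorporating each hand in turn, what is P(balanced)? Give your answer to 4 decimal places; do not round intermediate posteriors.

Apply Bayes' rule sequentially, carrying P(balanced) forward.
After 'fold-or-call': normaliser = 0.15·0.5000 + 0.25·0.3000 + 0.55·0.2000; P(aggressive) ≈ 0.2885, P(balanced) ≈ 0.2885, P(conservative) ≈ 0.4231
After 'fold-or-call': normaliser = 0.15·0.2885 + 0.25·0.2885 + 0.55·0.4231; P(aggressive) ≈ 0.1243, P(balanced) ≈ 0.2072, P(conservative) ≈ 0.6685

0.2072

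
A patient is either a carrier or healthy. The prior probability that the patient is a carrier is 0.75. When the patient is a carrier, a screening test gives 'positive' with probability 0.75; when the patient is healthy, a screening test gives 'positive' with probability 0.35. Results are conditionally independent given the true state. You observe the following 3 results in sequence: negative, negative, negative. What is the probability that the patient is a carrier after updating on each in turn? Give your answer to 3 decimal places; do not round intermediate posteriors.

After 'negative': P(carrier) = 0.25·0.7500 / (0.25·0.7500 + 0.65·0.2500) ≈ 0.5357
After 'negative': P(carrier) = 0.25·0.5357 / (0.25·0.5357 + 0.65·0.4643) ≈ 0.3074
After 'negative': P(carrier) = 0.25·0.3074 / (0.25·0.3074 + 0.65·0.6926) ≈ 0.1458

0.146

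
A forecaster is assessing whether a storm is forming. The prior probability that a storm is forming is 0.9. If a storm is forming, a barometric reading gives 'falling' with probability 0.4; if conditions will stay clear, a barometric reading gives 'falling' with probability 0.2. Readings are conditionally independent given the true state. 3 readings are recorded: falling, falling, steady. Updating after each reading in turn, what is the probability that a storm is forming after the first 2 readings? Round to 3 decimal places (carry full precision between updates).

0.973

After 'falling': P(storm) = 0.4·0.9000 / (0.4·0.9000 + 0.2·0.1000) ≈ 0.9474
After 'falling': P(storm) = 0.4·0.9474 / (0.4·0.9474 + 0.2·0.0526) ≈ 0.9730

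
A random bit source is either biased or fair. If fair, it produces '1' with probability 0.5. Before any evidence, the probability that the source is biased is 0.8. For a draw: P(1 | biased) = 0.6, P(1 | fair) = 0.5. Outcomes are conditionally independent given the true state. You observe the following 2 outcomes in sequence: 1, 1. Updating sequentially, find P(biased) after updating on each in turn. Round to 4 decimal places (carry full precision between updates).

0.8521

After '1': P(biased) = 0.6·0.8000 / (0.6·0.8000 + 0.5·0.2000) ≈ 0.8276
After '1': P(biased) = 0.6·0.8276 / (0.6·0.8276 + 0.5·0.1724) ≈ 0.8521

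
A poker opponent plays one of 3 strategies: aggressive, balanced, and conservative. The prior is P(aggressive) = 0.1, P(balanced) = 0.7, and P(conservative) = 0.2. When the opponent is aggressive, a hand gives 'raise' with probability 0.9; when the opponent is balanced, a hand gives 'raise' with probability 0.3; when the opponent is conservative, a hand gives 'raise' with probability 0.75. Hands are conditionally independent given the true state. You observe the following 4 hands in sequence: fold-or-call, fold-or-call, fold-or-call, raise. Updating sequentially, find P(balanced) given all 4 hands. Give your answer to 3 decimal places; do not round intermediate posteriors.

0.967

After 'fold-or-call': normaliser = 0.1·0.1000 + 0.7·0.7000 + 0.25·0.2000; P(aggressive) ≈ 0.0182, P(balanced) ≈ 0.8909, P(conservative) ≈ 0.0909
After 'fold-or-call': normaliser = 0.1·0.0182 + 0.7·0.8909 + 0.25·0.0909; P(aggressive) ≈ 0.0028, P(balanced) ≈ 0.9621, P(conservative) ≈ 0.0351
After 'fold-or-call': normaliser = 0.1·0.0028 + 0.7·0.9621 + 0.25·0.0351; P(aggressive) ≈ 0.0004, P(balanced) ≈ 0.9867, P(conservative) ≈ 0.0128
After 'raise': normaliser = 0.9·0.0004 + 0.3·0.9867 + 0.75·0.0128; P(aggressive) ≈ 0.0012, P(balanced) ≈ 0.9673, P(conservative) ≈ 0.0315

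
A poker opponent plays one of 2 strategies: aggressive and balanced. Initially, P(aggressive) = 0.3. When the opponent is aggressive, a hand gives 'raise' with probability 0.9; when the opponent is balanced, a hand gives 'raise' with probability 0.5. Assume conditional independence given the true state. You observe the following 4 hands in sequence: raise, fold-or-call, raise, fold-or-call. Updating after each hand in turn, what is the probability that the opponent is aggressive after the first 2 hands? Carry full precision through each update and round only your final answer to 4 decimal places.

0.1337

After 'raise': P(aggressive) = 0.9·0.3000 / (0.9·0.3000 + 0.5·0.7000) ≈ 0.4355
After 'fold-or-call': P(aggressive) = 0.1·0.4355 / (0.1·0.4355 + 0.5·0.5645) ≈ 0.1337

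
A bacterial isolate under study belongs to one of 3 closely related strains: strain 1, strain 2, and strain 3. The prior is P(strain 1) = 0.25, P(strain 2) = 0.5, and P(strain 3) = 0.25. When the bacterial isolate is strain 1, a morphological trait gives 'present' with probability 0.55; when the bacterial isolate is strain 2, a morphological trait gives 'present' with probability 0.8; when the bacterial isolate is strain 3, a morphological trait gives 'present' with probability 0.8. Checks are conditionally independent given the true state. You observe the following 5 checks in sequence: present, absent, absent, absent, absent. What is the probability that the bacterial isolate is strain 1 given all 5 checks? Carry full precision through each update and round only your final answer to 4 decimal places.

Apply Bayes' rule sequentially, carrying P(strain 1) forward.
After 'present': normaliser = 0.55·0.2500 + 0.8·0.5000 + 0.8·0.2500; P(strain 1) ≈ 0.1864, P(strain 2) ≈ 0.5424, P(strain 3) ≈ 0.2712
After 'absent': normaliser = 0.45·0.1864 + 0.2·0.5424 + 0.2·0.2712; P(strain 1) ≈ 0.3402, P(strain 2) ≈ 0.4399, P(strain 3) ≈ 0.2199
After 'absent': normaliser = 0.45·0.3402 + 0.2·0.4399 + 0.2·0.2199; P(strain 1) ≈ 0.5371, P(strain 2) ≈ 0.3086, P(strain 3) ≈ 0.1543
After 'absent': normaliser = 0.45·0.5371 + 0.2·0.3086 + 0.2·0.1543; P(strain 1) ≈ 0.7230, P(strain 2) ≈ 0.1847, P(strain 3) ≈ 0.0923
After 'absent': normaliser = 0.45·0.7230 + 0.2·0.1847 + 0.2·0.0923; P(strain 1) ≈ 0.8545, P(strain 2) ≈ 0.0970, P(strain 3) ≈ 0.0485

0.8545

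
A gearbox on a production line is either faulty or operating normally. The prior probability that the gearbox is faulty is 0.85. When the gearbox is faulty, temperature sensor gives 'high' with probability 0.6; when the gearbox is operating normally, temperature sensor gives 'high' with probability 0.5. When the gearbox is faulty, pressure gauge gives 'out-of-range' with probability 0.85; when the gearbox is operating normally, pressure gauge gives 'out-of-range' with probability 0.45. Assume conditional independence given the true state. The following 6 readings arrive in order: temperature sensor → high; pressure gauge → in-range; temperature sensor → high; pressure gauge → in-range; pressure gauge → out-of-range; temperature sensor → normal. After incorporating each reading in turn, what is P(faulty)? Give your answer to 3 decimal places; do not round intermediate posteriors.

0.478

After temperature sensor='high': P(faulty) = 0.6·0.8500 / (0.6·0.8500 + 0.5·0.1500) ≈ 0.8718
After pressure gauge='in-range': P(faulty) = 0.15·0.8718 / (0.15·0.8718 + 0.55·0.1282) ≈ 0.6497
After temperature sensor='high': P(faulty) = 0.6·0.6497 / (0.6·0.6497 + 0.5·0.3503) ≈ 0.6900
After pressure gauge='in-range': P(faulty) = 0.15·0.6900 / (0.15·0.6900 + 0.55·0.3100) ≈ 0.3777
After pressure gauge='out-of-range': P(faulty) = 0.85·0.3777 / (0.85·0.3777 + 0.45·0.6223) ≈ 0.5341
After temperature sensor='normal': P(faulty) = 0.4·0.5341 / (0.4·0.5341 + 0.5·0.4659) ≈ 0.4784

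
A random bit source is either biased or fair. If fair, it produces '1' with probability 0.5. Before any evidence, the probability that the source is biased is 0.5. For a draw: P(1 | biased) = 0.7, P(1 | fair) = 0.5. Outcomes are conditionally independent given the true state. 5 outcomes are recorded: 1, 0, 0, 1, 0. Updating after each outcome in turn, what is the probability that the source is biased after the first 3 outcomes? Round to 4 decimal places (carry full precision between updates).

0.3351

Apply Bayes' rule sequentially, carrying P(biased) forward.
After '1': P(biased) = 0.7·0.5000 / (0.7·0.5000 + 0.5·0.5000) ≈ 0.5833
After '0': P(biased) = 0.3·0.5833 / (0.3·0.5833 + 0.5·0.4167) ≈ 0.4565
After '0': P(biased) = 0.3·0.4565 / (0.3·0.4565 + 0.5·0.5435) ≈ 0.3351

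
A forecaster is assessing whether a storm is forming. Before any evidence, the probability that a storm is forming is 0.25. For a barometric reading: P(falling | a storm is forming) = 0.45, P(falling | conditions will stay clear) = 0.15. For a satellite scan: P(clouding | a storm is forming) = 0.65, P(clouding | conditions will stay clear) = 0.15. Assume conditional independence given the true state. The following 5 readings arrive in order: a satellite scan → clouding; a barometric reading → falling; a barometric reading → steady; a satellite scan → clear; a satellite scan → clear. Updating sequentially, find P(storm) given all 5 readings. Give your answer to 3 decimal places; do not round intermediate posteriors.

After a satellite scan='clouding': P(storm) = 0.65·0.2500 / (0.65·0.2500 + 0.15·0.7500) ≈ 0.5909
After a barometric reading='falling': P(storm) = 0.45·0.5909 / (0.45·0.5909 + 0.15·0.4091) ≈ 0.8125
After a barometric reading='steady': P(storm) = 0.55·0.8125 / (0.55·0.8125 + 0.85·0.1875) ≈ 0.7371
After a satellite scan='clear': P(storm) = 0.35·0.7371 / (0.35·0.7371 + 0.85·0.2629) ≈ 0.5359
After a satellite scan='clear': P(storm) = 0.35·0.5359 / (0.35·0.5359 + 0.85·0.4641) ≈ 0.3222

0.322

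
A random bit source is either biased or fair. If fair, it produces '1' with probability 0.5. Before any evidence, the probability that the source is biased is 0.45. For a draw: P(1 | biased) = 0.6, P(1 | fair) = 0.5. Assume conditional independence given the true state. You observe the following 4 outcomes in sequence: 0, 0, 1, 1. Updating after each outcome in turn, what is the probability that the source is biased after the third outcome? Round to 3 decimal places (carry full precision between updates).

After '0': P(biased) = 0.4·0.4500 / (0.4·0.4500 + 0.5·0.5500) ≈ 0.3956
After '0': P(biased) = 0.4·0.3956 / (0.4·0.3956 + 0.5·0.6044) ≈ 0.3437
After '1': P(biased) = 0.6·0.3437 / (0.6·0.3437 + 0.5·0.6563) ≈ 0.3859

0.386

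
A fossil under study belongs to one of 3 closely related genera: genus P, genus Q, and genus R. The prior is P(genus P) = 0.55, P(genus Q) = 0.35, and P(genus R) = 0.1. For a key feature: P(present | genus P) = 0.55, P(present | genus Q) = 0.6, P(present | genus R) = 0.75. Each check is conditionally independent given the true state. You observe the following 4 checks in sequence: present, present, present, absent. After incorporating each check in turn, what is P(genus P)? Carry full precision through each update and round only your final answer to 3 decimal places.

0.502

Each posterior becomes the prior for the next update.
After 'present': normaliser = 0.55·0.5500 + 0.6·0.3500 + 0.75·0.1000; P(genus P) ≈ 0.5149, P(genus Q) ≈ 0.3574, P(genus R) ≈ 0.1277
After 'present': normaliser = 0.55·0.5149 + 0.6·0.3574 + 0.75·0.1277; P(genus P) ≈ 0.4772, P(genus Q) ≈ 0.3614, P(genus R) ≈ 0.1613
After 'present': normaliser = 0.55·0.4772 + 0.6·0.3614 + 0.75·0.1613; P(genus P) ≈ 0.4372, P(genus Q) ≈ 0.3612, P(genus R) ≈ 0.2016
After 'absent': normaliser = 0.45·0.4372 + 0.4·0.3612 + 0.25·0.2016; P(genus P) ≈ 0.5024, P(genus Q) ≈ 0.3689, P(genus R) ≈ 0.1287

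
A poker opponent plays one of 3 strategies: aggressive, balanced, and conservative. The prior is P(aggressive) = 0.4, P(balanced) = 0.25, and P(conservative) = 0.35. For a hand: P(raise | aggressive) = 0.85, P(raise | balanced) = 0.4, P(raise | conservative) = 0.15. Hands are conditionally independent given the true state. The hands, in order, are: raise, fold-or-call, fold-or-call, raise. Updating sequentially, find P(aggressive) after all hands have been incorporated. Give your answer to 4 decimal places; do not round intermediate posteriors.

0.2445

After 'raise': normaliser = 0.85·0.4000 + 0.4·0.2500 + 0.15·0.3500; P(aggressive) ≈ 0.6904, P(balanced) ≈ 0.2030, P(conservative) ≈ 0.1066
After 'fold-or-call': normaliser = 0.15·0.6904 + 0.6·0.2030 + 0.85·0.1066; P(aggressive) ≈ 0.3277, P(balanced) ≈ 0.3855, P(conservative) ≈ 0.2867
After 'fold-or-call': normaliser = 0.15·0.3277 + 0.6·0.3855 + 0.85·0.2867; P(aggressive) ≈ 0.0938, P(balanced) ≈ 0.4413, P(conservative) ≈ 0.4650
After 'raise': normaliser = 0.85·0.0938 + 0.4·0.4413 + 0.15·0.4650; P(aggressive) ≈ 0.2445, P(balanced) ≈ 0.5415, P(conservative) ≈ 0.2140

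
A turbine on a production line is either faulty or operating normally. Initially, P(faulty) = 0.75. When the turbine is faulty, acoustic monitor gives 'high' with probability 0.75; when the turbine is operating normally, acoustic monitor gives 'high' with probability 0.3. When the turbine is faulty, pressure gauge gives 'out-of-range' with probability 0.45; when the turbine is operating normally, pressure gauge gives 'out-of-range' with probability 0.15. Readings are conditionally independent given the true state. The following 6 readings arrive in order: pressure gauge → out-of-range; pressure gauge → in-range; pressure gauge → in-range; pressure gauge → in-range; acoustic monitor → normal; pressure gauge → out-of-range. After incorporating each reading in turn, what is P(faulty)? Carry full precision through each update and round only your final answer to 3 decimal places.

After pressure gauge='out-of-range': P(faulty) = 0.45·0.7500 / (0.45·0.7500 + 0.15·0.2500) ≈ 0.9000
After pressure gauge='in-range': P(faulty) = 0.55·0.9000 / (0.55·0.9000 + 0.85·0.1000) ≈ 0.8534
After pressure gauge='in-range': P(faulty) = 0.55·0.8534 / (0.55·0.8534 + 0.85·0.1466) ≈ 0.7903
After pressure gauge='in-range': P(faulty) = 0.55·0.7903 / (0.55·0.7903 + 0.85·0.2097) ≈ 0.7092
After acoustic monitor='normal': P(faulty) = 0.25·0.7092 / (0.25·0.7092 + 0.7·0.2908) ≈ 0.4655
After pressure gauge='out-of-range': P(faulty) = 0.45·0.4655 / (0.45·0.4655 + 0.15·0.5345) ≈ 0.7232

0.723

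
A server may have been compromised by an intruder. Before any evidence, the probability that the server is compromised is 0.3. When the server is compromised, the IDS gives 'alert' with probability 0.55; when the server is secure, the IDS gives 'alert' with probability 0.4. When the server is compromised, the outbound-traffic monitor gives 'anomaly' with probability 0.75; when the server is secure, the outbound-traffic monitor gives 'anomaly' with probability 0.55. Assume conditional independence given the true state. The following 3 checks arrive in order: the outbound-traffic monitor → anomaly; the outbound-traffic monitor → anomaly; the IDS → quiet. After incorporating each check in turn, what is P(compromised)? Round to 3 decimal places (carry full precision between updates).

After the outbound-traffic monitor='anomaly': P(compromised) = 0.75·0.3000 / (0.75·0.3000 + 0.55·0.7000) ≈ 0.3689
After the outbound-traffic monitor='anomaly': P(compromised) = 0.75·0.3689 / (0.75·0.3689 + 0.55·0.6311) ≈ 0.4435
After the IDS='quiet': P(compromised) = 0.45·0.4435 / (0.45·0.4435 + 0.6·0.5565) ≈ 0.3741

0.374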